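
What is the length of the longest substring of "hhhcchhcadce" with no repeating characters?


Input: "hhhcchhcadce"
Sliding window (track last position of each char):
  Position 0 ('h'): window [0,0] length 1 -- new best
  Position 1 ('h'): repeat (last at 0), move window start to 1
  Position 1 ('h'): window [1,1] length 1
  Position 2 ('h'): repeat (last at 1), move window start to 2
  Position 2 ('h'): window [2,2] length 1
  Position 3 ('c'): window [2,3] length 2 -- new best
  Position 4 ('c'): repeat (last at 3), move window start to 4
  Position 4 ('c'): window [4,4] length 1
  Position 5 ('h'): window [4,5] length 2
  Position 6 ('h'): repeat (last at 5), move window start to 6
  Position 6 ('h'): window [6,6] length 1
  Position 7 ('c'): window [6,7] length 2
  Position 8 ('a'): window [6,8] length 3 -- new best
  Position 9 ('d'): window [6,9] length 4 -- new best
  Position 10 ('c'): repeat (last at 7), move window start to 8
  Position 10 ('c'): window [8,10] length 3
  Position 11 ('e'): window [8,11] length 4
Longest substring with no repeats: "hcad" with length 4

4


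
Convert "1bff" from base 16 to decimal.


Input: "1bff" in base 16
Positional expansion:
  Digit '1' (value 1) x 16^3 = 4096
  Digit 'b' (value 11) x 16^2 = 2816
  Digit 'f' (value 15) x 16^1 = 240
  Digit 'f' (value 15) x 16^0 = 15
Sum = 7167

7167


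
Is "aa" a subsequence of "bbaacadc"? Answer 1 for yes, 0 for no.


Check if "aa" is a subsequence of "bbaacadc"
Greedy scan:
  Position 0 ('b'): no match needed
  Position 1 ('b'): no match needed
  Position 2 ('a'): matches sub[0] = 'a'
  Position 3 ('a'): matches sub[1] = 'a'
  Position 4 ('c'): no match needed
  Position 5 ('a'): no match needed
  Position 6 ('d'): no match needed
  Position 7 ('c'): no match needed
All 2 characters matched => is a subsequence

1


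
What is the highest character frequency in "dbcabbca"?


Input: dbcabbca
Character counts:
  'a': 2
  'b': 3
  'c': 2
  'd': 1
Maximum frequency: 3

3


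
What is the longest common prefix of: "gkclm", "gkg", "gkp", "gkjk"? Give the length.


Words: gkclm, gkg, gkp, gkjk
  Position 0: all 'g' => match
  Position 1: all 'k' => match
  Position 2: ('c', 'g', 'p', 'j') => mismatch, stop
LCP = "gk" (length 2)

2


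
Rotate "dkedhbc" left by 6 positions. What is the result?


Input: "dkedhbc", rotate left by 6
First 6 characters: "dkedhb"
Remaining characters: "c"
Concatenate remaining + first: "c" + "dkedhb" = "cdkedhb"

cdkedhb


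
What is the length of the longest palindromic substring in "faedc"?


Input: "faedc"
Checking substrings for palindromes:
  No multi-char palindromic substrings found
Longest palindromic substring: "f" with length 1

1


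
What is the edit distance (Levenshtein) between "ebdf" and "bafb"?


Computing edit distance: "ebdf" -> "bafb"
DP table:
           b    a    f    b
      0    1    2    3    4
  e   1    1    2    3    4
  b   2    1    2    3    3
  d   3    2    2    3    4
  f   4    3    3    2    3
Edit distance = dp[4][4] = 3

3


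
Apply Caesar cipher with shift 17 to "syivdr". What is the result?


Caesar cipher: shift "syivdr" by 17
  's' (pos 18) + 17 = pos 9 = 'j'
  'y' (pos 24) + 17 = pos 15 = 'p'
  'i' (pos 8) + 17 = pos 25 = 'z'
  'v' (pos 21) + 17 = pos 12 = 'm'
  'd' (pos 3) + 17 = pos 20 = 'u'
  'r' (pos 17) + 17 = pos 8 = 'i'
Result: jpzmui

jpzmui


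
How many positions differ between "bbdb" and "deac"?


Comparing "bbdb" and "deac" position by position:
  Position 0: 'b' vs 'd' => DIFFER
  Position 1: 'b' vs 'e' => DIFFER
  Position 2: 'd' vs 'a' => DIFFER
  Position 3: 'b' vs 'c' => DIFFER
Positions that differ: 4

4


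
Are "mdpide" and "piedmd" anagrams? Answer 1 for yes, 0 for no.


Strings: "mdpide", "piedmd"
Sorted first:  ddeimp
Sorted second: ddeimp
Sorted forms match => anagrams

1


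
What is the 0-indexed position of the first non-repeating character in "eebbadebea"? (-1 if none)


Input: eebbadebea
Character frequencies:
  'a': 2
  'b': 3
  'd': 1
  'e': 4
Scanning left to right for freq == 1:
  Position 0 ('e'): freq=4, skip
  Position 1 ('e'): freq=4, skip
  Position 2 ('b'): freq=3, skip
  Position 3 ('b'): freq=3, skip
  Position 4 ('a'): freq=2, skip
  Position 5 ('d'): unique! => answer = 5

5


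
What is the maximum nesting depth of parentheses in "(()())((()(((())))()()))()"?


Input: "(()())((()(((())))()()))()"
Tracking depth:
  Position 0 '(': depth becomes 1
  Position 1 '(': depth becomes 2
  Position 2 ')': depth becomes 1
  Position 3 '(': depth becomes 2
  Position 4 ')': depth becomes 1
  Position 5 ')': depth becomes 0
  Position 6 '(': depth becomes 1
  Position 7 '(': depth becomes 2
  Position 8 '(': depth becomes 3
  Position 9 ')': depth becomes 2
  Position 10 '(': depth becomes 3
  Position 11 '(': depth becomes 4
  Position 12 '(': depth becomes 5
  Position 13 '(': depth becomes 6
  Position 14 ')': depth becomes 5
  Position 15 ')': depth becomes 4
  Position 16 ')': depth becomes 3
  Position 17 ')': depth becomes 2
  Position 18 '(': depth becomes 3
  Position 19 ')': depth becomes 2
  Position 20 '(': depth becomes 3
  Position 21 ')': depth becomes 2
  Position 22 ')': depth becomes 1
  Position 23 ')': depth becomes 0
  Position 24 '(': depth becomes 1
  Position 25 ')': depth becomes 0
Maximum depth reached: 6

6


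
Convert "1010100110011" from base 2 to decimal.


Input: "1010100110011" in base 2
Positional expansion:
  Digit '1' (value 1) x 2^12 = 4096
  Digit '0' (value 0) x 2^11 = 0
  Digit '1' (value 1) x 2^10 = 1024
  Digit '0' (value 0) x 2^9 = 0
  Digit '1' (value 1) x 2^8 = 256
  Digit '0' (value 0) x 2^7 = 0
  Digit '0' (value 0) x 2^6 = 0
  Digit '1' (value 1) x 2^5 = 32
  Digit '1' (value 1) x 2^4 = 16
  Digit '0' (value 0) x 2^3 = 0
  Digit '0' (value 0) x 2^2 = 0
  Digit '1' (value 1) x 2^1 = 2
  Digit '1' (value 1) x 2^0 = 1
Sum = 5427

5427


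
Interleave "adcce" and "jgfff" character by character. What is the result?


Interleaving "adcce" and "jgfff":
  Position 0: 'a' from first, 'j' from second => "aj"
  Position 1: 'd' from first, 'g' from second => "dg"
  Position 2: 'c' from first, 'f' from second => "cf"
  Position 3: 'c' from first, 'f' from second => "cf"
  Position 4: 'e' from first, 'f' from second => "ef"
Result: ajdgcfcfef

ajdgcfcfef


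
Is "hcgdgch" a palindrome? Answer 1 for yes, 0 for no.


Input: hcgdgch
Reversed: hcgdgch
  Compare pos 0 ('h') with pos 6 ('h'): match
  Compare pos 1 ('c') with pos 5 ('c'): match
  Compare pos 2 ('g') with pos 4 ('g'): match
Result: palindrome

1


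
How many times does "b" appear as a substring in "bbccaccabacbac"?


Searching for "b" in "bbccaccabacbac"
Scanning each position:
  Position 0: "b" => MATCH
  Position 1: "b" => MATCH
  Position 2: "c" => no
  Position 3: "c" => no
  Position 4: "a" => no
  Position 5: "c" => no
  Position 6: "c" => no
  Position 7: "a" => no
  Position 8: "b" => MATCH
  Position 9: "a" => no
  Position 10: "c" => no
  Position 11: "b" => MATCH
  Position 12: "a" => no
  Position 13: "c" => no
Total occurrences: 4

4


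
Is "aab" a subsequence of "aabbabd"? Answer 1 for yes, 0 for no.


Check if "aab" is a subsequence of "aabbabd"
Greedy scan:
  Position 0 ('a'): matches sub[0] = 'a'
  Position 1 ('a'): matches sub[1] = 'a'
  Position 2 ('b'): matches sub[2] = 'b'
  Position 3 ('b'): no match needed
  Position 4 ('a'): no match needed
  Position 5 ('b'): no match needed
  Position 6 ('d'): no match needed
All 3 characters matched => is a subsequence

1


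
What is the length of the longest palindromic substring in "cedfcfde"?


Input: "cedfcfde"
Checking substrings for palindromes:
  [1:8] "edfcfde" (len 7) => palindrome
  [2:7] "dfcfd" (len 5) => palindrome
  [3:6] "fcf" (len 3) => palindrome
Longest palindromic substring: "edfcfde" with length 7

7


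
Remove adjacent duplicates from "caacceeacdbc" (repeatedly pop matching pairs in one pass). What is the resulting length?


Input: caacceeacdbc
Stack-based adjacent duplicate removal:
  Read 'c': push. Stack: c
  Read 'a': push. Stack: ca
  Read 'a': matches stack top 'a' => pop. Stack: c
  Read 'c': matches stack top 'c' => pop. Stack: (empty)
  Read 'c': push. Stack: c
  Read 'e': push. Stack: ce
  Read 'e': matches stack top 'e' => pop. Stack: c
  Read 'a': push. Stack: ca
  Read 'c': push. Stack: cac
  Read 'd': push. Stack: cacd
  Read 'b': push. Stack: cacdb
  Read 'c': push. Stack: cacdbc
Final stack: "cacdbc" (length 6)

6


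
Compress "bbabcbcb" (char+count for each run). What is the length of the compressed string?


Input: bbabcbcb
Runs:
  'b' x 2 => "b2"
  'a' x 1 => "a1"
  'b' x 1 => "b1"
  'c' x 1 => "c1"
  'b' x 1 => "b1"
  'c' x 1 => "c1"
  'b' x 1 => "b1"
Compressed: "b2a1b1c1b1c1b1"
Compressed length: 14

14


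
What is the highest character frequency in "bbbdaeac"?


Input: bbbdaeac
Character counts:
  'a': 2
  'b': 3
  'c': 1
  'd': 1
  'e': 1
Maximum frequency: 3

3


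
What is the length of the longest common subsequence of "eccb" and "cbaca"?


LCS of "eccb" and "cbaca"
DP table:
           c    b    a    c    a
      0    0    0    0    0    0
  e   0    0    0    0    0    0
  c   0    1    1    1    1    1
  c   0    1    1    1    2    2
  b   0    1    2    2    2    2
LCS length = dp[4][5] = 2

2


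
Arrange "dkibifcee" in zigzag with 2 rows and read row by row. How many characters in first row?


Zigzag "dkibifcee" into 2 rows:
Placing characters:
  'd' => row 0
  'k' => row 1
  'i' => row 0
  'b' => row 1
  'i' => row 0
  'f' => row 1
  'c' => row 0
  'e' => row 1
  'e' => row 0
Rows:
  Row 0: "diice"
  Row 1: "kbfe"
First row length: 5

5


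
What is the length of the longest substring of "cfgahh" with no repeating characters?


Input: "cfgahh"
Sliding window (track last position of each char):
  Position 0 ('c'): window [0,0] length 1 -- new best
  Position 1 ('f'): window [0,1] length 2 -- new best
  Position 2 ('g'): window [0,2] length 3 -- new best
  Position 3 ('a'): window [0,3] length 4 -- new best
  Position 4 ('h'): window [0,4] length 5 -- new best
  Position 5 ('h'): repeat (last at 4), move window start to 5
  Position 5 ('h'): window [5,5] length 1
Longest substring with no repeats: "cfgah" with length 5

5


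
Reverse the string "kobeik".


Input: kobeik
Reading characters right to left:
  Position 5: 'k'
  Position 4: 'i'
  Position 3: 'e'
  Position 2: 'b'
  Position 1: 'o'
  Position 0: 'k'
Reversed: kiebok

kiebok


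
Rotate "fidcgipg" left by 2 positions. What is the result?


Input: "fidcgipg", rotate left by 2
First 2 characters: "fi"
Remaining characters: "dcgipg"
Concatenate remaining + first: "dcgipg" + "fi" = "dcgipgfi"

dcgipgfi


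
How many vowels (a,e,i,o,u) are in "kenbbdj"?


Input: kenbbdj
Checking each character:
  'k' at position 0: consonant
  'e' at position 1: vowel (running total: 1)
  'n' at position 2: consonant
  'b' at position 3: consonant
  'b' at position 4: consonant
  'd' at position 5: consonant
  'j' at position 6: consonant
Total vowels: 1

1


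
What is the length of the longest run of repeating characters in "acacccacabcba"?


Input: "acacccacabcba"
Scanning for longest run:
  Position 1 ('c'): new char, reset run to 1
  Position 2 ('a'): new char, reset run to 1
  Position 3 ('c'): new char, reset run to 1
  Position 4 ('c'): continues run of 'c', length=2
  Position 5 ('c'): continues run of 'c', length=3
  Position 6 ('a'): new char, reset run to 1
  Position 7 ('c'): new char, reset run to 1
  Position 8 ('a'): new char, reset run to 1
  Position 9 ('b'): new char, reset run to 1
  Position 10 ('c'): new char, reset run to 1
  Position 11 ('b'): new char, reset run to 1
  Position 12 ('a'): new char, reset run to 1
Longest run: 'c' with length 3

3


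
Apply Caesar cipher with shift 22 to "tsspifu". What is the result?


Caesar cipher: shift "tsspifu" by 22
  't' (pos 19) + 22 = pos 15 = 'p'
  's' (pos 18) + 22 = pos 14 = 'o'
  's' (pos 18) + 22 = pos 14 = 'o'
  'p' (pos 15) + 22 = pos 11 = 'l'
  'i' (pos 8) + 22 = pos 4 = 'e'
  'f' (pos 5) + 22 = pos 1 = 'b'
  'u' (pos 20) + 22 = pos 16 = 'q'
Result: poolebq

poolebq


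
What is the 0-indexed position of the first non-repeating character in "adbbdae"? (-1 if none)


Input: adbbdae
Character frequencies:
  'a': 2
  'b': 2
  'd': 2
  'e': 1
Scanning left to right for freq == 1:
  Position 0 ('a'): freq=2, skip
  Position 1 ('d'): freq=2, skip
  Position 2 ('b'): freq=2, skip
  Position 3 ('b'): freq=2, skip
  Position 4 ('d'): freq=2, skip
  Position 5 ('a'): freq=2, skip
  Position 6 ('e'): unique! => answer = 6

6


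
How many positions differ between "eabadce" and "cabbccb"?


Comparing "eabadce" and "cabbccb" position by position:
  Position 0: 'e' vs 'c' => DIFFER
  Position 1: 'a' vs 'a' => same
  Position 2: 'b' vs 'b' => same
  Position 3: 'a' vs 'b' => DIFFER
  Position 4: 'd' vs 'c' => DIFFER
  Position 5: 'c' vs 'c' => same
  Position 6: 'e' vs 'b' => DIFFER
Positions that differ: 4

4


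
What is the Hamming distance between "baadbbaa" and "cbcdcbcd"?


Comparing "baadbbaa" and "cbcdcbcd" position by position:
  Position 0: 'b' vs 'c' => differ
  Position 1: 'a' vs 'b' => differ
  Position 2: 'a' vs 'c' => differ
  Position 3: 'd' vs 'd' => same
  Position 4: 'b' vs 'c' => differ
  Position 5: 'b' vs 'b' => same
  Position 6: 'a' vs 'c' => differ
  Position 7: 'a' vs 'd' => differ
Total differences (Hamming distance): 6

6


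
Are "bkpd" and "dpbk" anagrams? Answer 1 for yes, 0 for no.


Strings: "bkpd", "dpbk"
Sorted first:  bdkp
Sorted second: bdkp
Sorted forms match => anagrams

1


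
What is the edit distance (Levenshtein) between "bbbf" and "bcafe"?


Computing edit distance: "bbbf" -> "bcafe"
DP table:
           b    c    a    f    e
      0    1    2    3    4    5
  b   1    0    1    2    3    4
  b   2    1    1    2    3    4
  b   3    2    2    2    3    4
  f   4    3    3    3    2    3
Edit distance = dp[4][5] = 3

3


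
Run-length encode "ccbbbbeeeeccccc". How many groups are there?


Input: ccbbbbeeeeccccc
Scanning for consecutive runs:
  Group 1: 'c' x 2 (positions 0-1)
  Group 2: 'b' x 4 (positions 2-5)
  Group 3: 'e' x 4 (positions 6-9)
  Group 4: 'c' x 5 (positions 10-14)
Total groups: 4

4


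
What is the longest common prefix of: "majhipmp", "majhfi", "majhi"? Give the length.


Words: majhipmp, majhfi, majhi
  Position 0: all 'm' => match
  Position 1: all 'a' => match
  Position 2: all 'j' => match
  Position 3: all 'h' => match
  Position 4: ('i', 'f', 'i') => mismatch, stop
LCP = "majh" (length 4)

4


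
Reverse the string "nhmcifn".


Input: nhmcifn
Reading characters right to left:
  Position 6: 'n'
  Position 5: 'f'
  Position 4: 'i'
  Position 3: 'c'
  Position 2: 'm'
  Position 1: 'h'
  Position 0: 'n'
Reversed: nficmhn

nficmhn


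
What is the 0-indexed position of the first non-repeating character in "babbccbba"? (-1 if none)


Input: babbccbba
Character frequencies:
  'a': 2
  'b': 5
  'c': 2
Scanning left to right for freq == 1:
  Position 0 ('b'): freq=5, skip
  Position 1 ('a'): freq=2, skip
  Position 2 ('b'): freq=5, skip
  Position 3 ('b'): freq=5, skip
  Position 4 ('c'): freq=2, skip
  Position 5 ('c'): freq=2, skip
  Position 6 ('b'): freq=5, skip
  Position 7 ('b'): freq=5, skip
  Position 8 ('a'): freq=2, skip
  No unique character found => answer = -1

-1


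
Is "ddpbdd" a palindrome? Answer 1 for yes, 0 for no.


Input: ddpbdd
Reversed: ddbpdd
  Compare pos 0 ('d') with pos 5 ('d'): match
  Compare pos 1 ('d') with pos 4 ('d'): match
  Compare pos 2 ('p') with pos 3 ('b'): MISMATCH
Result: not a palindrome

0


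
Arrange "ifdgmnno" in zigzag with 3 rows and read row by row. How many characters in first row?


Zigzag "ifdgmnno" into 3 rows:
Placing characters:
  'i' => row 0
  'f' => row 1
  'd' => row 2
  'g' => row 1
  'm' => row 0
  'n' => row 1
  'n' => row 2
  'o' => row 1
Rows:
  Row 0: "im"
  Row 1: "fgno"
  Row 2: "dn"
First row length: 2

2


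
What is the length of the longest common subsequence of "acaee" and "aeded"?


LCS of "acaee" and "aeded"
DP table:
           a    e    d    e    d
      0    0    0    0    0    0
  a   0    1    1    1    1    1
  c   0    1    1    1    1    1
  a   0    1    1    1    1    1
  e   0    1    2    2    2    2
  e   0    1    2    2    3    3
LCS length = dp[5][5] = 3

3


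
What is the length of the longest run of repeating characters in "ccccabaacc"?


Input: "ccccabaacc"
Scanning for longest run:
  Position 1 ('c'): continues run of 'c', length=2
  Position 2 ('c'): continues run of 'c', length=3
  Position 3 ('c'): continues run of 'c', length=4
  Position 4 ('a'): new char, reset run to 1
  Position 5 ('b'): new char, reset run to 1
  Position 6 ('a'): new char, reset run to 1
  Position 7 ('a'): continues run of 'a', length=2
  Position 8 ('c'): new char, reset run to 1
  Position 9 ('c'): continues run of 'c', length=2
Longest run: 'c' with length 4

4


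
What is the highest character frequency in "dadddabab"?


Input: dadddabab
Character counts:
  'a': 3
  'b': 2
  'd': 4
Maximum frequency: 4

4


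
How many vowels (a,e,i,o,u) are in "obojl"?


Input: obojl
Checking each character:
  'o' at position 0: vowel (running total: 1)
  'b' at position 1: consonant
  'o' at position 2: vowel (running total: 2)
  'j' at position 3: consonant
  'l' at position 4: consonant
Total vowels: 2

2


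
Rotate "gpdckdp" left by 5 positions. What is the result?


Input: "gpdckdp", rotate left by 5
First 5 characters: "gpdck"
Remaining characters: "dp"
Concatenate remaining + first: "dp" + "gpdck" = "dpgpdck"

dpgpdck


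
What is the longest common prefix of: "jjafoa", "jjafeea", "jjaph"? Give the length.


Words: jjafoa, jjafeea, jjaph
  Position 0: all 'j' => match
  Position 1: all 'j' => match
  Position 2: all 'a' => match
  Position 3: ('f', 'f', 'p') => mismatch, stop
LCP = "jja" (length 3)

3


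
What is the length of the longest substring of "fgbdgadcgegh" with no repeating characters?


Input: "fgbdgadcgegh"
Sliding window (track last position of each char):
  Position 0 ('f'): window [0,0] length 1 -- new best
  Position 1 ('g'): window [0,1] length 2 -- new best
  Position 2 ('b'): window [0,2] length 3 -- new best
  Position 3 ('d'): window [0,3] length 4 -- new best
  Position 4 ('g'): repeat (last at 1), move window start to 2
  Position 4 ('g'): window [2,4] length 3
  Position 5 ('a'): window [2,5] length 4
  Position 6 ('d'): repeat (last at 3), move window start to 4
  Position 6 ('d'): window [4,6] length 3
  Position 7 ('c'): window [4,7] length 4
  Position 8 ('g'): repeat (last at 4), move window start to 5
  Position 8 ('g'): window [5,8] length 4
  Position 9 ('e'): window [5,9] length 5 -- new best
  Position 10 ('g'): repeat (last at 8), move window start to 9
  Position 10 ('g'): window [9,10] length 2
  Position 11 ('h'): window [9,11] length 3
Longest substring with no repeats: "adcge" with length 5

5


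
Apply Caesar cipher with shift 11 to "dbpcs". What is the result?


Caesar cipher: shift "dbpcs" by 11
  'd' (pos 3) + 11 = pos 14 = 'o'
  'b' (pos 1) + 11 = pos 12 = 'm'
  'p' (pos 15) + 11 = pos 0 = 'a'
  'c' (pos 2) + 11 = pos 13 = 'n'
  's' (pos 18) + 11 = pos 3 = 'd'
Result: omand

omand


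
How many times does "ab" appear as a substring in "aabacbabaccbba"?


Searching for "ab" in "aabacbabaccbba"
Scanning each position:
  Position 0: "aa" => no
  Position 1: "ab" => MATCH
  Position 2: "ba" => no
  Position 3: "ac" => no
  Position 4: "cb" => no
  Position 5: "ba" => no
  Position 6: "ab" => MATCH
  Position 7: "ba" => no
  Position 8: "ac" => no
  Position 9: "cc" => no
  Position 10: "cb" => no
  Position 11: "bb" => no
  Position 12: "ba" => no
Total occurrences: 2

2


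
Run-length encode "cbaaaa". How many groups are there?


Input: cbaaaa
Scanning for consecutive runs:
  Group 1: 'c' x 1 (positions 0-0)
  Group 2: 'b' x 1 (positions 1-1)
  Group 3: 'a' x 4 (positions 2-5)
Total groups: 3

3


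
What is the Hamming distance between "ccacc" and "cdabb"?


Comparing "ccacc" and "cdabb" position by position:
  Position 0: 'c' vs 'c' => same
  Position 1: 'c' vs 'd' => differ
  Position 2: 'a' vs 'a' => same
  Position 3: 'c' vs 'b' => differ
  Position 4: 'c' vs 'b' => differ
Total differences (Hamming distance): 3

3


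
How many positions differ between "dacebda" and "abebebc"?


Comparing "dacebda" and "abebebc" position by position:
  Position 0: 'd' vs 'a' => DIFFER
  Position 1: 'a' vs 'b' => DIFFER
  Position 2: 'c' vs 'e' => DIFFER
  Position 3: 'e' vs 'b' => DIFFER
  Position 4: 'b' vs 'e' => DIFFER
  Position 5: 'd' vs 'b' => DIFFER
  Position 6: 'a' vs 'c' => DIFFER
Positions that differ: 7

7


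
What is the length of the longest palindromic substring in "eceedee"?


Input: "eceedee"
Checking substrings for palindromes:
  [2:7] "eedee" (len 5) => palindrome
  [0:3] "ece" (len 3) => palindrome
  [3:6] "ede" (len 3) => palindrome
  [2:4] "ee" (len 2) => palindrome
  [5:7] "ee" (len 2) => palindrome
Longest palindromic substring: "eedee" with length 5

5


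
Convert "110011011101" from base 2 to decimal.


Input: "110011011101" in base 2
Positional expansion:
  Digit '1' (value 1) x 2^11 = 2048
  Digit '1' (value 1) x 2^10 = 1024
  Digit '0' (value 0) x 2^9 = 0
  Digit '0' (value 0) x 2^8 = 0
  Digit '1' (value 1) x 2^7 = 128
  Digit '1' (value 1) x 2^6 = 64
  Digit '0' (value 0) x 2^5 = 0
  Digit '1' (value 1) x 2^4 = 16
  Digit '1' (value 1) x 2^3 = 8
  Digit '1' (value 1) x 2^2 = 4
  Digit '0' (value 0) x 2^1 = 0
  Digit '1' (value 1) x 2^0 = 1
Sum = 3293

3293


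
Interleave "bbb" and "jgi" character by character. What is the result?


Interleaving "bbb" and "jgi":
  Position 0: 'b' from first, 'j' from second => "bj"
  Position 1: 'b' from first, 'g' from second => "bg"
  Position 2: 'b' from first, 'i' from second => "bi"
Result: bjbgbi

bjbgbi


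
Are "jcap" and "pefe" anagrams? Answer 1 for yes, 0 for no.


Strings: "jcap", "pefe"
Sorted first:  acjp
Sorted second: eefp
Differ at position 0: 'a' vs 'e' => not anagrams

0


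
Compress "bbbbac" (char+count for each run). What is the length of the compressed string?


Input: bbbbac
Runs:
  'b' x 4 => "b4"
  'a' x 1 => "a1"
  'c' x 1 => "c1"
Compressed: "b4a1c1"
Compressed length: 6

6


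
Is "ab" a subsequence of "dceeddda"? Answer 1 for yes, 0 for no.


Check if "ab" is a subsequence of "dceeddda"
Greedy scan:
  Position 0 ('d'): no match needed
  Position 1 ('c'): no match needed
  Position 2 ('e'): no match needed
  Position 3 ('e'): no match needed
  Position 4 ('d'): no match needed
  Position 5 ('d'): no match needed
  Position 6 ('d'): no match needed
  Position 7 ('a'): matches sub[0] = 'a'
Only matched 1/2 characters => not a subsequence

0


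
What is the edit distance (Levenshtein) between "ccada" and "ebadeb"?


Computing edit distance: "ccada" -> "ebadeb"
DP table:
           e    b    a    d    e    b
      0    1    2    3    4    5    6
  c   1    1    2    3    4    5    6
  c   2    2    2    3    4    5    6
  a   3    3    3    2    3    4    5
  d   4    4    4    3    2    3    4
  a   5    5    5    4    3    3    4
Edit distance = dp[5][6] = 4

4


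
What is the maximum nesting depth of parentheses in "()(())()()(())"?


Input: "()(())()()(())"
Tracking depth:
  Position 0 '(': depth becomes 1
  Position 1 ')': depth becomes 0
  Position 2 '(': depth becomes 1
  Position 3 '(': depth becomes 2
  Position 4 ')': depth becomes 1
  Position 5 ')': depth becomes 0
  Position 6 '(': depth becomes 1
  Position 7 ')': depth becomes 0
  Position 8 '(': depth becomes 1
  Position 9 ')': depth becomes 0
  Position 10 '(': depth becomes 1
  Position 11 '(': depth becomes 2
  Position 12 ')': depth becomes 1
  Position 13 ')': depth becomes 0
Maximum depth reached: 2

2


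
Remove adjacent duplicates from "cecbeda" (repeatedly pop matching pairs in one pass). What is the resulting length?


Input: cecbeda
Stack-based adjacent duplicate removal:
  Read 'c': push. Stack: c
  Read 'e': push. Stack: ce
  Read 'c': push. Stack: cec
  Read 'b': push. Stack: cecb
  Read 'e': push. Stack: cecbe
  Read 'd': push. Stack: cecbed
  Read 'a': push. Stack: cecbeda
Final stack: "cecbeda" (length 7)

7


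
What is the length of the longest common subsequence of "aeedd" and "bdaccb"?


LCS of "aeedd" and "bdaccb"
DP table:
           b    d    a    c    c    b
      0    0    0    0    0    0    0
  a   0    0    0    1    1    1    1
  e   0    0    0    1    1    1    1
  e   0    0    0    1    1    1    1
  d   0    0    1    1    1    1    1
  d   0    0    1    1    1    1    1
LCS length = dp[5][6] = 1

1


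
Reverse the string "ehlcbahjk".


Input: ehlcbahjk
Reading characters right to left:
  Position 8: 'k'
  Position 7: 'j'
  Position 6: 'h'
  Position 5: 'a'
  Position 4: 'b'
  Position 3: 'c'
  Position 2: 'l'
  Position 1: 'h'
  Position 0: 'e'
Reversed: kjhabclhe

kjhabclhe


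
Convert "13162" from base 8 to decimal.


Input: "13162" in base 8
Positional expansion:
  Digit '1' (value 1) x 8^4 = 4096
  Digit '3' (value 3) x 8^3 = 1536
  Digit '1' (value 1) x 8^2 = 64
  Digit '6' (value 6) x 8^1 = 48
  Digit '2' (value 2) x 8^0 = 2
Sum = 5746

5746


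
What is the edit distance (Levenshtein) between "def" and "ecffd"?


Computing edit distance: "def" -> "ecffd"
DP table:
           e    c    f    f    d
      0    1    2    3    4    5
  d   1    1    2    3    4    4
  e   2    1    2    3    4    5
  f   3    2    2    2    3    4
Edit distance = dp[3][5] = 4

4


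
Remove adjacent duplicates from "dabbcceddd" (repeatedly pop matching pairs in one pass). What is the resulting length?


Input: dabbcceddd
Stack-based adjacent duplicate removal:
  Read 'd': push. Stack: d
  Read 'a': push. Stack: da
  Read 'b': push. Stack: dab
  Read 'b': matches stack top 'b' => pop. Stack: da
  Read 'c': push. Stack: dac
  Read 'c': matches stack top 'c' => pop. Stack: da
  Read 'e': push. Stack: dae
  Read 'd': push. Stack: daed
  Read 'd': matches stack top 'd' => pop. Stack: dae
  Read 'd': push. Stack: daed
Final stack: "daed" (length 4)

4


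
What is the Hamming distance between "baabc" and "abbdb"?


Comparing "baabc" and "abbdb" position by position:
  Position 0: 'b' vs 'a' => differ
  Position 1: 'a' vs 'b' => differ
  Position 2: 'a' vs 'b' => differ
  Position 3: 'b' vs 'd' => differ
  Position 4: 'c' vs 'b' => differ
Total differences (Hamming distance): 5

5


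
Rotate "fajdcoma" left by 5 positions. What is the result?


Input: "fajdcoma", rotate left by 5
First 5 characters: "fajdc"
Remaining characters: "oma"
Concatenate remaining + first: "oma" + "fajdc" = "omafajdc"

omafajdc


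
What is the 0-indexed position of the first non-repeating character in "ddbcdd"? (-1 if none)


Input: ddbcdd
Character frequencies:
  'b': 1
  'c': 1
  'd': 4
Scanning left to right for freq == 1:
  Position 0 ('d'): freq=4, skip
  Position 1 ('d'): freq=4, skip
  Position 2 ('b'): unique! => answer = 2

2


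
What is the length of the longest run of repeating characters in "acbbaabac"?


Input: "acbbaabac"
Scanning for longest run:
  Position 1 ('c'): new char, reset run to 1
  Position 2 ('b'): new char, reset run to 1
  Position 3 ('b'): continues run of 'b', length=2
  Position 4 ('a'): new char, reset run to 1
  Position 5 ('a'): continues run of 'a', length=2
  Position 6 ('b'): new char, reset run to 1
  Position 7 ('a'): new char, reset run to 1
  Position 8 ('c'): new char, reset run to 1
Longest run: 'b' with length 2

2


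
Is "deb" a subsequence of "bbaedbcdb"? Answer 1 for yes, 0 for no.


Check if "deb" is a subsequence of "bbaedbcdb"
Greedy scan:
  Position 0 ('b'): no match needed
  Position 1 ('b'): no match needed
  Position 2 ('a'): no match needed
  Position 3 ('e'): no match needed
  Position 4 ('d'): matches sub[0] = 'd'
  Position 5 ('b'): no match needed
  Position 6 ('c'): no match needed
  Position 7 ('d'): no match needed
  Position 8 ('b'): no match needed
Only matched 1/3 characters => not a subsequence

0


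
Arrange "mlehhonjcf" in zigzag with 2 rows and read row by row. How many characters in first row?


Zigzag "mlehhonjcf" into 2 rows:
Placing characters:
  'm' => row 0
  'l' => row 1
  'e' => row 0
  'h' => row 1
  'h' => row 0
  'o' => row 1
  'n' => row 0
  'j' => row 1
  'c' => row 0
  'f' => row 1
Rows:
  Row 0: "mehnc"
  Row 1: "lhojf"
First row length: 5

5


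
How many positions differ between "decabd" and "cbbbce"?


Comparing "decabd" and "cbbbce" position by position:
  Position 0: 'd' vs 'c' => DIFFER
  Position 1: 'e' vs 'b' => DIFFER
  Position 2: 'c' vs 'b' => DIFFER
  Position 3: 'a' vs 'b' => DIFFER
  Position 4: 'b' vs 'c' => DIFFER
  Position 5: 'd' vs 'e' => DIFFER
Positions that differ: 6

6


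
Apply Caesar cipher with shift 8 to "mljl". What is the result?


Caesar cipher: shift "mljl" by 8
  'm' (pos 12) + 8 = pos 20 = 'u'
  'l' (pos 11) + 8 = pos 19 = 't'
  'j' (pos 9) + 8 = pos 17 = 'r'
  'l' (pos 11) + 8 = pos 19 = 't'
Result: utrt

utrt


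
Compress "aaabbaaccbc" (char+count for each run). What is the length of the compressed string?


Input: aaabbaaccbc
Runs:
  'a' x 3 => "a3"
  'b' x 2 => "b2"
  'a' x 2 => "a2"
  'c' x 2 => "c2"
  'b' x 1 => "b1"
  'c' x 1 => "c1"
Compressed: "a3b2a2c2b1c1"
Compressed length: 12

12


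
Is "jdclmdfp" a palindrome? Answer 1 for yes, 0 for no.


Input: jdclmdfp
Reversed: pfdmlcdj
  Compare pos 0 ('j') with pos 7 ('p'): MISMATCH
  Compare pos 1 ('d') with pos 6 ('f'): MISMATCH
  Compare pos 2 ('c') with pos 5 ('d'): MISMATCH
  Compare pos 3 ('l') with pos 4 ('m'): MISMATCH
Result: not a palindrome

0


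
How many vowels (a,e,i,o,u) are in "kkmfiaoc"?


Input: kkmfiaoc
Checking each character:
  'k' at position 0: consonant
  'k' at position 1: consonant
  'm' at position 2: consonant
  'f' at position 3: consonant
  'i' at position 4: vowel (running total: 1)
  'a' at position 5: vowel (running total: 2)
  'o' at position 6: vowel (running total: 3)
  'c' at position 7: consonant
Total vowels: 3

3


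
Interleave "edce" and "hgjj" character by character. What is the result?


Interleaving "edce" and "hgjj":
  Position 0: 'e' from first, 'h' from second => "eh"
  Position 1: 'd' from first, 'g' from second => "dg"
  Position 2: 'c' from first, 'j' from second => "cj"
  Position 3: 'e' from first, 'j' from second => "ej"
Result: ehdgcjej

ehdgcjej


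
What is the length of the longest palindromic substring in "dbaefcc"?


Input: "dbaefcc"
Checking substrings for palindromes:
  [5:7] "cc" (len 2) => palindrome
Longest palindromic substring: "cc" with length 2

2


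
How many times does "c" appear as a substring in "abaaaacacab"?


Searching for "c" in "abaaaacacab"
Scanning each position:
  Position 0: "a" => no
  Position 1: "b" => no
  Position 2: "a" => no
  Position 3: "a" => no
  Position 4: "a" => no
  Position 5: "a" => no
  Position 6: "c" => MATCH
  Position 7: "a" => no
  Position 8: "c" => MATCH
  Position 9: "a" => no
  Position 10: "b" => no
Total occurrences: 2

2


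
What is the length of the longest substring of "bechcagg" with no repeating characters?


Input: "bechcagg"
Sliding window (track last position of each char):
  Position 0 ('b'): window [0,0] length 1 -- new best
  Position 1 ('e'): window [0,1] length 2 -- new best
  Position 2 ('c'): window [0,2] length 3 -- new best
  Position 3 ('h'): window [0,3] length 4 -- new best
  Position 4 ('c'): repeat (last at 2), move window start to 3
  Position 4 ('c'): window [3,4] length 2
  Position 5 ('a'): window [3,5] length 3
  Position 6 ('g'): window [3,6] length 4
  Position 7 ('g'): repeat (last at 6), move window start to 7
  Position 7 ('g'): window [7,7] length 1
Longest substring with no repeats: "bech" with length 4

4


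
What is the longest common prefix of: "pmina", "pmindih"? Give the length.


Words: pmina, pmindih
  Position 0: all 'p' => match
  Position 1: all 'm' => match
  Position 2: all 'i' => match
  Position 3: all 'n' => match
  Position 4: ('a', 'd') => mismatch, stop
LCP = "pmin" (length 4)

4


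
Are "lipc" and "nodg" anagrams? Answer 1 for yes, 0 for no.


Strings: "lipc", "nodg"
Sorted first:  cilp
Sorted second: dgno
Differ at position 0: 'c' vs 'd' => not anagrams

0


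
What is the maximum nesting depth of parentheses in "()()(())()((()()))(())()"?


Input: "()()(())()((()()))(())()"
Tracking depth:
  Position 0 '(': depth becomes 1
  Position 1 ')': depth becomes 0
  Position 2 '(': depth becomes 1
  Position 3 ')': depth becomes 0
  Position 4 '(': depth becomes 1
  Position 5 '(': depth becomes 2
  Position 6 ')': depth becomes 1
  Position 7 ')': depth becomes 0
  Position 8 '(': depth becomes 1
  Position 9 ')': depth becomes 0
  Position 10 '(': depth becomes 1
  Position 11 '(': depth becomes 2
  Position 12 '(': depth becomes 3
  Position 13 ')': depth becomes 2
  Position 14 '(': depth becomes 3
  Position 15 ')': depth becomes 2
  Position 16 ')': depth becomes 1
  Position 17 ')': depth becomes 0
  Position 18 '(': depth becomes 1
  Position 19 '(': depth becomes 2
  Position 20 ')': depth becomes 1
  Position 21 ')': depth becomes 0
  Position 22 '(': depth becomes 1
  Position 23 ')': depth becomes 0
Maximum depth reached: 3

3


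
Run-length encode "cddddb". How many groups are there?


Input: cddddb
Scanning for consecutive runs:
  Group 1: 'c' x 1 (positions 0-0)
  Group 2: 'd' x 4 (positions 1-4)
  Group 3: 'b' x 1 (positions 5-5)
Total groups: 3

3


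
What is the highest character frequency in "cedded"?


Input: cedded
Character counts:
  'c': 1
  'd': 3
  'e': 2
Maximum frequency: 3

3


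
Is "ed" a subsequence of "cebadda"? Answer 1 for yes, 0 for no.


Check if "ed" is a subsequence of "cebadda"
Greedy scan:
  Position 0 ('c'): no match needed
  Position 1 ('e'): matches sub[0] = 'e'
  Position 2 ('b'): no match needed
  Position 3 ('a'): no match needed
  Position 4 ('d'): matches sub[1] = 'd'
  Position 5 ('d'): no match needed
  Position 6 ('a'): no match needed
All 2 characters matched => is a subsequence

1


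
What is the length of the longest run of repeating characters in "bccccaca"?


Input: "bccccaca"
Scanning for longest run:
  Position 1 ('c'): new char, reset run to 1
  Position 2 ('c'): continues run of 'c', length=2
  Position 3 ('c'): continues run of 'c', length=3
  Position 4 ('c'): continues run of 'c', length=4
  Position 5 ('a'): new char, reset run to 1
  Position 6 ('c'): new char, reset run to 1
  Position 7 ('a'): new char, reset run to 1
Longest run: 'c' with length 4

4


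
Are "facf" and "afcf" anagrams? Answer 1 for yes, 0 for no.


Strings: "facf", "afcf"
Sorted first:  acff
Sorted second: acff
Sorted forms match => anagrams

1


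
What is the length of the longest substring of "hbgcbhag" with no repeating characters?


Input: "hbgcbhag"
Sliding window (track last position of each char):
  Position 0 ('h'): window [0,0] length 1 -- new best
  Position 1 ('b'): window [0,1] length 2 -- new best
  Position 2 ('g'): window [0,2] length 3 -- new best
  Position 3 ('c'): window [0,3] length 4 -- new best
  Position 4 ('b'): repeat (last at 1), move window start to 2
  Position 4 ('b'): window [2,4] length 3
  Position 5 ('h'): window [2,5] length 4
  Position 6 ('a'): window [2,6] length 5 -- new best
  Position 7 ('g'): repeat (last at 2), move window start to 3
  Position 7 ('g'): window [3,7] length 5
Longest substring with no repeats: "gcbha" with length 5

5


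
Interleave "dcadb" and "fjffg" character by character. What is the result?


Interleaving "dcadb" and "fjffg":
  Position 0: 'd' from first, 'f' from second => "df"
  Position 1: 'c' from first, 'j' from second => "cj"
  Position 2: 'a' from first, 'f' from second => "af"
  Position 3: 'd' from first, 'f' from second => "df"
  Position 4: 'b' from first, 'g' from second => "bg"
Result: dfcjafdfbg

dfcjafdfbg


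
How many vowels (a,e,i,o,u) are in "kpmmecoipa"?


Input: kpmmecoipa
Checking each character:
  'k' at position 0: consonant
  'p' at position 1: consonant
  'm' at position 2: consonant
  'm' at position 3: consonant
  'e' at position 4: vowel (running total: 1)
  'c' at position 5: consonant
  'o' at position 6: vowel (running total: 2)
  'i' at position 7: vowel (running total: 3)
  'p' at position 8: consonant
  'a' at position 9: vowel (running total: 4)
Total vowels: 4

4


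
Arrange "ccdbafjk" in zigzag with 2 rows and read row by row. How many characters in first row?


Zigzag "ccdbafjk" into 2 rows:
Placing characters:
  'c' => row 0
  'c' => row 1
  'd' => row 0
  'b' => row 1
  'a' => row 0
  'f' => row 1
  'j' => row 0
  'k' => row 1
Rows:
  Row 0: "cdaj"
  Row 1: "cbfk"
First row length: 4

4


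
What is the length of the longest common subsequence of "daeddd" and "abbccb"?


LCS of "daeddd" and "abbccb"
DP table:
           a    b    b    c    c    b
      0    0    0    0    0    0    0
  d   0    0    0    0    0    0    0
  a   0    1    1    1    1    1    1
  e   0    1    1    1    1    1    1
  d   0    1    1    1    1    1    1
  d   0    1    1    1    1    1    1
  d   0    1    1    1    1    1    1
LCS length = dp[6][6] = 1

1


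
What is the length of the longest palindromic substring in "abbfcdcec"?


Input: "abbfcdcec"
Checking substrings for palindromes:
  [4:7] "cdc" (len 3) => palindrome
  [6:9] "cec" (len 3) => palindrome
  [1:3] "bb" (len 2) => palindrome
Longest palindromic substring: "cdc" with length 3

3


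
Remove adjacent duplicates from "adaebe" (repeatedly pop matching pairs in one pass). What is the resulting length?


Input: adaebe
Stack-based adjacent duplicate removal:
  Read 'a': push. Stack: a
  Read 'd': push. Stack: ad
  Read 'a': push. Stack: ada
  Read 'e': push. Stack: adae
  Read 'b': push. Stack: adaeb
  Read 'e': push. Stack: adaebe
Final stack: "adaebe" (length 6)

6


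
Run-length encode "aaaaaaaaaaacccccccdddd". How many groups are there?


Input: aaaaaaaaaaacccccccdddd
Scanning for consecutive runs:
  Group 1: 'a' x 11 (positions 0-10)
  Group 2: 'c' x 7 (positions 11-17)
  Group 3: 'd' x 4 (positions 18-21)
Total groups: 3

3


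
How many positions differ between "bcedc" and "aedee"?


Comparing "bcedc" and "aedee" position by position:
  Position 0: 'b' vs 'a' => DIFFER
  Position 1: 'c' vs 'e' => DIFFER
  Position 2: 'e' vs 'd' => DIFFER
  Position 3: 'd' vs 'e' => DIFFER
  Position 4: 'c' vs 'e' => DIFFER
Positions that differ: 5

5


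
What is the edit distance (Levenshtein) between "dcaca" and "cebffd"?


Computing edit distance: "dcaca" -> "cebffd"
DP table:
           c    e    b    f    f    d
      0    1    2    3    4    5    6
  d   1    1    2    3    4    5    5
  c   2    1    2    3    4    5    6
  a   3    2    2    3    4    5    6
  c   4    3    3    3    4    5    6
  a   5    4    4    4    4    5    6
Edit distance = dp[5][6] = 6

6


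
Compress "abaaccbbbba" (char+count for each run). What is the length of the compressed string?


Input: abaaccbbbba
Runs:
  'a' x 1 => "a1"
  'b' x 1 => "b1"
  'a' x 2 => "a2"
  'c' x 2 => "c2"
  'b' x 4 => "b4"
  'a' x 1 => "a1"
Compressed: "a1b1a2c2b4a1"
Compressed length: 12

12


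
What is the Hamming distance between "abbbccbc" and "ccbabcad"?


Comparing "abbbccbc" and "ccbabcad" position by position:
  Position 0: 'a' vs 'c' => differ
  Position 1: 'b' vs 'c' => differ
  Position 2: 'b' vs 'b' => same
  Position 3: 'b' vs 'a' => differ
  Position 4: 'c' vs 'b' => differ
  Position 5: 'c' vs 'c' => same
  Position 6: 'b' vs 'a' => differ
  Position 7: 'c' vs 'd' => differ
Total differences (Hamming distance): 6

6


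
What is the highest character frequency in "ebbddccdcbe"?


Input: ebbddccdcbe
Character counts:
  'b': 3
  'c': 3
  'd': 3
  'e': 2
Maximum frequency: 3

3
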